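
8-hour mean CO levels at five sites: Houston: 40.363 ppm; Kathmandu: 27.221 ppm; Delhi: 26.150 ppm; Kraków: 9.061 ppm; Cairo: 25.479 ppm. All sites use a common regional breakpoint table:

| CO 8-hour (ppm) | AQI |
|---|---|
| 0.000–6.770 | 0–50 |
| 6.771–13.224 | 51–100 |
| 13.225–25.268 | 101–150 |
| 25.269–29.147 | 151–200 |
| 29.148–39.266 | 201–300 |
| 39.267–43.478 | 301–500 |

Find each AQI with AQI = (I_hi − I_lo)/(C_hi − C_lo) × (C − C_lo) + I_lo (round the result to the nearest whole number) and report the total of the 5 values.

913

Houston 40.363: bracket 39.267–43.478 → index 301–500; slope 199/4.211, offset 1.096.
AQI = 301 + 199/4.211·1.096 ≈ 352.79 ⇒ 353.
Kathmandu: row 25.269–29.147 (AQI 151–200). (200−151)·(27.221−25.269)/(29.147−25.269) + 151 = 49·1.952/3.878 + 151 ≈ 175.66 → 176.
Delhi: row 25.269–29.147 (AQI 151–200). (200−151)·(26.150−25.269)/(29.147−25.269) + 151 = 49·0.881/3.878 + 151 ≈ 162.13 → 162.
Kraków: 9.061 lies in 6.771–13.224, so I_lo=51, I_hi=100, C_lo=6.771, C_hi=13.224.
(100−51)/(13.224−6.771) × (9.061−6.771) + 51 = 49/6.453 × 2.290 + 51 ≈ 68.39 → 68.
Cairo: row 25.269–29.147 (AQI 151–200). (200−151)·(25.479−25.269)/(29.147−25.269) + 151 = 49·0.210/3.878 + 151 ≈ 153.65 → 154.
AQIs: Houston=353, Kathmandu=176, Delhi=162, Kraków=68, Cairo=154. Sum = 353 + 176 + 162 + 68 + 154 = 913.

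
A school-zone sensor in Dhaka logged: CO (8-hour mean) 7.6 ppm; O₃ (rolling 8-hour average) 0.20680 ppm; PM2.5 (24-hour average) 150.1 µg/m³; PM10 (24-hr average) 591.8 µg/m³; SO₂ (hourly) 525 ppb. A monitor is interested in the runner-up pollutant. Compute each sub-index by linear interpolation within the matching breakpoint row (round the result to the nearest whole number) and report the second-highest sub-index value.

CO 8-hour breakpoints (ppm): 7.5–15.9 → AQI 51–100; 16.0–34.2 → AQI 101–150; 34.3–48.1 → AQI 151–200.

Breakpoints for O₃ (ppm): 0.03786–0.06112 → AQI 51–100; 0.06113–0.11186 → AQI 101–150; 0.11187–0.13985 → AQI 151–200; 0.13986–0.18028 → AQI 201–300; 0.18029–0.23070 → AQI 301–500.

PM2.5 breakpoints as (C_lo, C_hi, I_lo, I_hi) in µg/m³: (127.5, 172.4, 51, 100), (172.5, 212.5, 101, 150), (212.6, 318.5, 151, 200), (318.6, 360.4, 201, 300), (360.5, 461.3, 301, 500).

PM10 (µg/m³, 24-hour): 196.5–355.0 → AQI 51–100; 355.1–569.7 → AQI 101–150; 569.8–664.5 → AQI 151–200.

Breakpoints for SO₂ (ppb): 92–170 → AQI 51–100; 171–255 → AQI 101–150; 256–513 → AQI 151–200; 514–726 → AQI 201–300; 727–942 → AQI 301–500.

206

CO 7.6: bracket 7.5–15.9 → index 51–100; slope 49/8.4, offset 0.1.
AQI = 51 + 49/8.4·0.1 ≈ 51.58 ⇒ 52.
O₃: 0.20680 lies in 0.18029–0.23070, so I_lo=301, I_hi=500, C_lo=0.18029, C_hi=0.23070.
(500−301)/(0.23070−0.18029) × (0.20680−0.18029) + 301 = 199/0.05041 × 0.02651 + 301 ≈ 405.65 → 406.
PM2.5 150.1: bracket 127.5–172.4 → index 51–100; slope 49/44.9, offset 22.6.
AQI = 51 + 49/44.9·22.6 ≈ 75.66 ⇒ 76.
PM10: 591.8 ∈ [569.8, 664.5] ↔ index [151, 200].
151 + (591.8−569.8)·(200−151)/(664.5−569.8) = 151 + 22.0·49/94.7 ≈ 162.38, so AQI = 162.
SO₂ 525: bracket 514–726 → index 201–300; slope 99/212, offset 11.
AQI = 201 + 99/212·11 ≈ 206.14 ⇒ 206.
Sub-indices: CO→52, O₃→406, PM2.5→76, PM10→162, SO₂→206. Ranked high→low: 406, 206, 162, 76, 52. Second-highest sub-index = 206.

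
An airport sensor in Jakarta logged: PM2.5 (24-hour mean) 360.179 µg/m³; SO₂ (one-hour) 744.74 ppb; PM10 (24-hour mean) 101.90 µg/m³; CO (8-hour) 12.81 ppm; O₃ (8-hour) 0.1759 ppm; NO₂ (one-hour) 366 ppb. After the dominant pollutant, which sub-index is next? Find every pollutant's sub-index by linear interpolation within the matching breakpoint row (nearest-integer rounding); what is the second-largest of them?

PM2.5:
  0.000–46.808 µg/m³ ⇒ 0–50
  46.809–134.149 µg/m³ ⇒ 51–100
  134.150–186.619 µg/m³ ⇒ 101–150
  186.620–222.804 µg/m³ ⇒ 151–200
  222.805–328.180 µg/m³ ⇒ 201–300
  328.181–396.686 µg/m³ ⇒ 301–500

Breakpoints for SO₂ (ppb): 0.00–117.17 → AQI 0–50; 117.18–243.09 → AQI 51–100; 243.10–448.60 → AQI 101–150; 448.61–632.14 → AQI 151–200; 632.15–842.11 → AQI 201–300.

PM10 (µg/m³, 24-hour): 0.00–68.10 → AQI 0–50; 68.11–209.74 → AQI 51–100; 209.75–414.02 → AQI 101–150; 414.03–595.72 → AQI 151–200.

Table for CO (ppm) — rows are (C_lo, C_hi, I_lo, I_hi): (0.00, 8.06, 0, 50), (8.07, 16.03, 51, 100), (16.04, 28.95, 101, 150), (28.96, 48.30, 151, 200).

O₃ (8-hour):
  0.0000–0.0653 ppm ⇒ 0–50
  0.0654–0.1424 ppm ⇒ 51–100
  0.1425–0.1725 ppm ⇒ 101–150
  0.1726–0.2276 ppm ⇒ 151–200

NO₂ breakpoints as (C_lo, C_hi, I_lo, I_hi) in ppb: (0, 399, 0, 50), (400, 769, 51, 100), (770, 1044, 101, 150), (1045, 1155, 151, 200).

PM2.5 360.179: bracket 328.181–396.686 → index 301–500; slope 199/68.505, offset 31.998.
AQI = 301 + 199/68.505·31.998 ≈ 393.95 ⇒ 394.
SO₂: row 632.15–842.11 (AQI 201–300). (300−201)·(744.74−632.15)/(842.11−632.15) + 201 = 99·112.59/209.96 + 201 ≈ 254.09 → 254.
PM10: 101.90 lies in 68.11–209.74, so I_lo=51, I_hi=100, C_lo=68.11, C_hi=209.74.
(100−51)/(209.74−68.11) × (101.90−68.11) + 51 = 49/141.63 × 33.79 + 51 ≈ 62.69 → 63.
CO: 12.81 ∈ [8.07, 16.03] ↔ index [51, 100].
51 + (12.81−8.07)·(100−51)/(16.03−8.07) = 51 + 4.74·49/7.96 ≈ 80.18, so AQI = 80.
O₃: row 0.1726–0.2276 (AQI 151–200). (200−151)·(0.1759−0.1726)/(0.2276−0.1726) + 151 = 49·0.0033/0.0550 + 151 ≈ 153.94 → 154.
NO₂: 366 lies in 0–399, so I_lo=0, I_hi=50, C_lo=0, C_hi=399.
(50−0)/(399−0) × (366−0) + 0 = 50/399 × 366 + 0 ≈ 45.86 → 46.
Sub-indices: PM2.5→394, SO₂→254, PM10→63, CO→80, O₃→154, NO₂→46. Ranked high→low: 394, 254, 154, 80, 63, 46. Second-highest sub-index = 254.

254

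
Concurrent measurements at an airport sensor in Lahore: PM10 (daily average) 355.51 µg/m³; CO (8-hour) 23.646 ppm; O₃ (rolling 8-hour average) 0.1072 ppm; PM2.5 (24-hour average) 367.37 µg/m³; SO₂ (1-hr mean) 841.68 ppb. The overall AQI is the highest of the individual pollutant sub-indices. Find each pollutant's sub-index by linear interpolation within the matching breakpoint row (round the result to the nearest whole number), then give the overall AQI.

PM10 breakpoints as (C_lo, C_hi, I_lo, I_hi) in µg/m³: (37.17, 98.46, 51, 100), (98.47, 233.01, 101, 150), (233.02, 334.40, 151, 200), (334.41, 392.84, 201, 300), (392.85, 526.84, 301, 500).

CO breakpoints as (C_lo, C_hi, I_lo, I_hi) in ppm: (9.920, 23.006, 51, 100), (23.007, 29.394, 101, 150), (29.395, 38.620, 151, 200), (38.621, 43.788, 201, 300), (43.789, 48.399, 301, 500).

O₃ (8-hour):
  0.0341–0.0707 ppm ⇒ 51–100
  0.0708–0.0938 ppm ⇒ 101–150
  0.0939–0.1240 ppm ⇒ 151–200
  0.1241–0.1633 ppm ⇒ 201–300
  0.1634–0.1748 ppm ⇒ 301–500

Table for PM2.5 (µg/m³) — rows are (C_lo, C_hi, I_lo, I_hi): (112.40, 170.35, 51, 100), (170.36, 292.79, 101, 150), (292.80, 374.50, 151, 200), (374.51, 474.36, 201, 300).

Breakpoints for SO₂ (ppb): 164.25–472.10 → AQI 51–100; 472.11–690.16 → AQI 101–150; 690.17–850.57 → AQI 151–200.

PM10: 355.51 lies in 334.41–392.84, so I_lo=201, I_hi=300, C_lo=334.41, C_hi=392.84.
(300−201)/(392.84−334.41) × (355.51−334.41) + 201 = 99/58.43 × 21.10 + 201 ≈ 236.75 → 237.
CO 23.646: bracket 23.007–29.394 → index 101–150; slope 49/6.387, offset 0.639.
AQI = 101 + 49/6.387·0.639 ≈ 105.90 ⇒ 106.
O₃ 0.1072: bracket 0.0939–0.1240 → index 151–200; slope 49/0.0301, offset 0.0133.
AQI = 151 + 49/0.0301·0.0133 ≈ 172.65 ⇒ 173.
PM2.5 367.37: bracket 292.80–374.50 → index 151–200; slope 49/81.70, offset 74.57.
AQI = 151 + 49/81.70·74.57 ≈ 195.72 ⇒ 196.
SO₂ 841.68: bracket 690.17–850.57 → index 151–200; slope 49/160.40, offset 151.51.
AQI = 151 + 49/160.40·151.51 ≈ 197.28 ⇒ 197.
Sub-indices: PM10→237, CO→106, O₃→173, PM2.5→196, SO₂→197. Overall AQI = max = 237; dominant pollutant is PM10.

237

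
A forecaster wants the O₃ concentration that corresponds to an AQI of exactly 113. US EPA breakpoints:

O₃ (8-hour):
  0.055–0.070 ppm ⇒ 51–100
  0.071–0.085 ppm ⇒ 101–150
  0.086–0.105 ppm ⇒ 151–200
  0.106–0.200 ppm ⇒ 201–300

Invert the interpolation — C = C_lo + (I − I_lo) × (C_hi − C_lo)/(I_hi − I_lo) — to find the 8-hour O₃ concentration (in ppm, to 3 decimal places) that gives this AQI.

0.074

AQI 113 lies in the 101–150 band, which corresponds to 0.071–0.085 ppm.
C = 0.071 + (113−101)×(0.085−0.071)/(150−101) = 0.071 + 12×0.014/49 ≈ 0.07443 ppm → 0.074 ppm to 3 dp.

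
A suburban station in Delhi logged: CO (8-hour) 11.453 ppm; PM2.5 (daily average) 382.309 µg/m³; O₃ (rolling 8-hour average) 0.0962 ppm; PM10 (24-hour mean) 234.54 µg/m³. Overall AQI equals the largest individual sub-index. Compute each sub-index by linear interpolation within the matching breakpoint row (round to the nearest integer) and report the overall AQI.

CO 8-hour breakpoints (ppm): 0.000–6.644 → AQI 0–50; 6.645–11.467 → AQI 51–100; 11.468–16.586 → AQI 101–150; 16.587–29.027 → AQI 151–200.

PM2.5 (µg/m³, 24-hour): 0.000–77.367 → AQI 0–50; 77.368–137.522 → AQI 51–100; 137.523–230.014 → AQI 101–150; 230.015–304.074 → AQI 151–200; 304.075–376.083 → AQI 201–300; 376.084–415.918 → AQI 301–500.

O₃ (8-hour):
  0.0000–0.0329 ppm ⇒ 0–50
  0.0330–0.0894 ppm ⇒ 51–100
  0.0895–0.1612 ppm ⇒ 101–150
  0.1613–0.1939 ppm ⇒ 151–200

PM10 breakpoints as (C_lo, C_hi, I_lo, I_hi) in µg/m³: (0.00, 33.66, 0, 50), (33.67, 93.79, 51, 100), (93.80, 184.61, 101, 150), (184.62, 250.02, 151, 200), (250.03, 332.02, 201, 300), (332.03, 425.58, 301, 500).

CO: 11.453 ∈ [6.645, 11.467] ↔ index [51, 100].
51 + (11.453−6.645)·(100−51)/(11.467−6.645) = 51 + 4.808·49/4.822 ≈ 99.86, so AQI = 100.
PM2.5: row 376.084–415.918 (AQI 301–500). (500−301)·(382.309−376.084)/(415.918−376.084) + 301 = 199·6.225/39.834 + 301 ≈ 332.10 → 332.
O₃: row 0.0895–0.1612 (AQI 101–150). (150−101)·(0.0962−0.0895)/(0.1612−0.0895) + 101 = 49·0.0067/0.0717 + 101 ≈ 105.58 → 106.
PM10: row 184.62–250.02 (AQI 151–200). (200−151)·(234.54−184.62)/(250.02−184.62) + 151 = 49·49.92/65.40 + 151 ≈ 188.40 → 188.
Sub-indices: CO→100, PM2.5→332, O₃→106, PM10→188. Overall AQI = max = 332; dominant pollutant is PM2.5.
AQI 332: Hazardous.

332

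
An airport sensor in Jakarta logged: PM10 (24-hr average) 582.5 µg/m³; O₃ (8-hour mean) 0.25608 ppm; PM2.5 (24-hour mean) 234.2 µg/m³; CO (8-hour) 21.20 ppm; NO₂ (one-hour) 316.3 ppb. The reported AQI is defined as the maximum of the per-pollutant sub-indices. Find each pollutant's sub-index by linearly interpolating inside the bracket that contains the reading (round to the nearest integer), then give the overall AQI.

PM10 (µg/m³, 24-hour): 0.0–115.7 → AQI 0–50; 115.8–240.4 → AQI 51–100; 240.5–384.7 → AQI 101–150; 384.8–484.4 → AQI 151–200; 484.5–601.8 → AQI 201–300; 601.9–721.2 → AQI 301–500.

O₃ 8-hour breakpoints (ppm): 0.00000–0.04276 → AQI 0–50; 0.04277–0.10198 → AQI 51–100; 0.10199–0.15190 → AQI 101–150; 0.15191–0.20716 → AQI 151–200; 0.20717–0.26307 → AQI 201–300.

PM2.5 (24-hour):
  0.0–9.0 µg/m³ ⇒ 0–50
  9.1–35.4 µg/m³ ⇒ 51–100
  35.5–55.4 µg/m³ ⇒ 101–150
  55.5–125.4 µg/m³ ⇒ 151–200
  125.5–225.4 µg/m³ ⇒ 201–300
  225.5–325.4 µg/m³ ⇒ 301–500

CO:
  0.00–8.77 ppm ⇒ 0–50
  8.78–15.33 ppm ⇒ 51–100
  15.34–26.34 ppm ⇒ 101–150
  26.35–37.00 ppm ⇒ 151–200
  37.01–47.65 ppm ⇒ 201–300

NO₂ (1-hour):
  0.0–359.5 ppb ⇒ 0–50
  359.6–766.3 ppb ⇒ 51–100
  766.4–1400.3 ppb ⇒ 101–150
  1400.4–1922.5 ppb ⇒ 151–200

PM10: row 484.5–601.8 (AQI 201–300). (300−201)·(582.5−484.5)/(601.8−484.5) + 201 = 99·98.0/117.3 + 201 ≈ 283.71 → 284.
O₃ 0.25608: bracket 0.20717–0.26307 → index 201–300; slope 99/0.05590, offset 0.04891.
AQI = 201 + 99/0.05590·0.04891 ≈ 287.62 ⇒ 288.
PM2.5 234.2: bracket 225.5–325.4 → index 301–500; slope 199/99.9, offset 8.7.
AQI = 301 + 199/99.9·8.7 ≈ 318.33 ⇒ 318.
CO: 21.20 ∈ [15.34, 26.34] ↔ index [101, 150].
101 + (21.20−15.34)·(150−101)/(26.34−15.34) = 101 + 5.86·49/11.00 ≈ 127.10, so AQI = 127.
NO₂ 316.3: bracket 0.0–359.5 → index 0–50; slope 50/359.5, offset 316.3.
AQI = 0 + 50/359.5·316.3 ≈ 43.99 ⇒ 44.
Sub-indices: PM10→284, O₃→288, PM2.5→318, CO→127, NO₂→44. Overall AQI = max = 318; dominant pollutant is PM2.5.
AQI 318: Hazardous.

318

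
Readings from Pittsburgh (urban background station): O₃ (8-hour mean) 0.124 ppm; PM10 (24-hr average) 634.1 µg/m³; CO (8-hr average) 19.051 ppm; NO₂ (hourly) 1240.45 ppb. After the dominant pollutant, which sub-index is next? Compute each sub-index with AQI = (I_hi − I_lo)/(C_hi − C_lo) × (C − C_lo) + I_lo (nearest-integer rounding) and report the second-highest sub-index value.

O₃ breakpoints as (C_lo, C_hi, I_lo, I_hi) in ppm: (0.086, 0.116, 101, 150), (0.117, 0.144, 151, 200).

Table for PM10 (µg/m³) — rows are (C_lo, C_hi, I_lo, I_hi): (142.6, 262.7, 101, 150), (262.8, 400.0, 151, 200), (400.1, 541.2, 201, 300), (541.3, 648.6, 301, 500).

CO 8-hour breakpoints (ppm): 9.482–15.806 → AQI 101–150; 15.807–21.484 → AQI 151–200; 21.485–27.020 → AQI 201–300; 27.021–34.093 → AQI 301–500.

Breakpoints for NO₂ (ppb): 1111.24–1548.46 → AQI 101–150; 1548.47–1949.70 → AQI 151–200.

O₃ 0.124: bracket 0.117–0.144 → index 151–200; slope 49/0.027, offset 0.007.
AQI = 151 + 49/0.027·0.007 ≈ 163.70 ⇒ 164.
PM10: row 541.3–648.6 (AQI 301–500). (500−301)·(634.1−541.3)/(648.6−541.3) + 301 = 199·92.8/107.3 + 301 ≈ 473.11 → 473.
CO: row 15.807–21.484 (AQI 151–200). (200−151)·(19.051−15.807)/(21.484−15.807) + 151 = 49·3.244/5.677 + 151 ≈ 179.00 → 179.
NO₂: 1240.45 lies in 1111.24–1548.46, so I_lo=101, I_hi=150, C_lo=1111.24, C_hi=1548.46.
(150−101)/(1548.46−1111.24) × (1240.45−1111.24) + 101 = 49/437.22 × 129.21 + 101 ≈ 115.48 → 115.
Sub-indices: O₃→164, PM10→473, CO→179, NO₂→115. Ranked high→low: 473, 179, 164, 115. Second-highest sub-index = 179.

179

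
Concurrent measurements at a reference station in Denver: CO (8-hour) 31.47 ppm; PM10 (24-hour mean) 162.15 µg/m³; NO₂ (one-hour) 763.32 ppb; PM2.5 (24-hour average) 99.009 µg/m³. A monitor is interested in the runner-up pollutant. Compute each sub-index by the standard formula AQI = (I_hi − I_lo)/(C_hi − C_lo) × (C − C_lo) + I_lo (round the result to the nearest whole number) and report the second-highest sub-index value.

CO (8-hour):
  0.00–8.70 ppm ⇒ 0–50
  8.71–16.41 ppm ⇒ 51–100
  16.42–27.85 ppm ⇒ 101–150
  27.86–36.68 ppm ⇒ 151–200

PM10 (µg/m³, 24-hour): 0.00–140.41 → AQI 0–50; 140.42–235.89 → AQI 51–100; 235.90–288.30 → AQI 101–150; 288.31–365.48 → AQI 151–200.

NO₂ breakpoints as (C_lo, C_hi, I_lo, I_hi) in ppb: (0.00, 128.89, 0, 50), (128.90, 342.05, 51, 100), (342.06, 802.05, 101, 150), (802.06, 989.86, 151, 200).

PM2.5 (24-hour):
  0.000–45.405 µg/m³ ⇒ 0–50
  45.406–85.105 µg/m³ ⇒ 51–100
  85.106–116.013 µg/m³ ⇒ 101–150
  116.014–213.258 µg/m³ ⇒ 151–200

146

CO: 31.47 lies in 27.86–36.68, so I_lo=151, I_hi=200, C_lo=27.86, C_hi=36.68.
(200−151)/(36.68−27.86) × (31.47−27.86) + 151 = 49/8.82 × 3.61 + 151 ≈ 171.06 → 171.
PM10: 162.15 lies in 140.42–235.89, so I_lo=51, I_hi=100, C_lo=140.42, C_hi=235.89.
(100−51)/(235.89−140.42) × (162.15−140.42) + 51 = 49/95.47 × 21.73 + 51 ≈ 62.15 → 62.
NO₂: 763.32 lies in 342.06–802.05, so I_lo=101, I_hi=150, C_lo=342.06, C_hi=802.05.
(150−101)/(802.05−342.06) × (763.32−342.06) + 101 = 49/459.99 × 421.26 + 101 ≈ 145.87 → 146.
PM2.5: 99.009 lies in 85.106–116.013, so I_lo=101, I_hi=150, C_lo=85.106, C_hi=116.013.
(150−101)/(116.013−85.106) × (99.009−85.106) + 101 = 49/30.907 × 13.903 + 101 ≈ 123.04 → 123.
Sub-indices: CO→171, PM10→62, NO₂→146, PM2.5→123. Ranked high→low: 171, 146, 123, 62. Second-highest sub-index = 146.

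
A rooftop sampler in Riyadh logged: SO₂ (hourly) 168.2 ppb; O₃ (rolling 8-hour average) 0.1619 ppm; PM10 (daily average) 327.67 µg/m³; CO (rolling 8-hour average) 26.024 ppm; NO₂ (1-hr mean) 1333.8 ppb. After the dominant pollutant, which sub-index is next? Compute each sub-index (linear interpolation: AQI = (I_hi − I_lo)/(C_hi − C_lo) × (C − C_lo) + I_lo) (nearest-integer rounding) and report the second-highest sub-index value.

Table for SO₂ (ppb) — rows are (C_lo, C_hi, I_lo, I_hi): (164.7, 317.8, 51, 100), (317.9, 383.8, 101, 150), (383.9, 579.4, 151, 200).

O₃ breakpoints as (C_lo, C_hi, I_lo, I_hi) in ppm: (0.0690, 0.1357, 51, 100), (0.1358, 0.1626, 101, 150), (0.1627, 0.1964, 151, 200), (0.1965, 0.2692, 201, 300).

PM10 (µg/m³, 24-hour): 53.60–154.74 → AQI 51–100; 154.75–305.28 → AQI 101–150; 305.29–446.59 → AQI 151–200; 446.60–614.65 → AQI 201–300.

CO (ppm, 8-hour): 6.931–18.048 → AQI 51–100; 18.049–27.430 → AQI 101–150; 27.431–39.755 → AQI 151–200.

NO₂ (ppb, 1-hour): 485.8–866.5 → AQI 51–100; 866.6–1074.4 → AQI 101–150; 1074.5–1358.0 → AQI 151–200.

159

SO₂: 168.2 lies in 164.7–317.8, so I_lo=51, I_hi=100, C_lo=164.7, C_hi=317.8.
(100−51)/(317.8−164.7) × (168.2−164.7) + 51 = 49/153.1 × 3.5 + 51 ≈ 52.12 → 52.
O₃: 0.1619 lies in 0.1358–0.1626, so I_lo=101, I_hi=150, C_lo=0.1358, C_hi=0.1626.
(150−101)/(0.1626−0.1358) × (0.1619−0.1358) + 101 = 49/0.0268 × 0.0261 + 101 ≈ 148.72 → 149.
PM10 327.67: bracket 305.29–446.59 → index 151–200; slope 49/141.30, offset 22.38.
AQI = 151 + 49/141.30·22.38 ≈ 158.76 ⇒ 159.
CO: 26.024 lies in 18.049–27.430, so I_lo=101, I_hi=150, C_lo=18.049, C_hi=27.430.
(150−101)/(27.430−18.049) × (26.024−18.049) + 101 = 49/9.381 × 7.975 + 101 ≈ 142.66 → 143.
NO₂ 1333.8: bracket 1074.5–1358.0 → index 151–200; slope 49/283.5, offset 259.3.
AQI = 151 + 49/283.5·259.3 ≈ 195.82 ⇒ 196.
Sub-indices: SO₂→52, O₃→149, PM10→159, CO→143, NO₂→196. Ranked high→low: 196, 159, 149, 143, 52. Second-highest sub-index = 159.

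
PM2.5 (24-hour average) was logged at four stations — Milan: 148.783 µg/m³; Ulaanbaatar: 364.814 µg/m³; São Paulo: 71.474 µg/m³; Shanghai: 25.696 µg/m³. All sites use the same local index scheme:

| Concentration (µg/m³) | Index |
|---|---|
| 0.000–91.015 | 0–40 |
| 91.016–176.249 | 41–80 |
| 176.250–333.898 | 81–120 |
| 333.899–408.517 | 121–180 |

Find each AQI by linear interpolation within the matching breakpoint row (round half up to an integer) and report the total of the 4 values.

Milan: 148.783 lies in 91.016–176.249, so I_lo=41, I_hi=80, C_lo=91.016, C_hi=176.249.
(80−41)/(176.249−91.016) × (148.783−91.016) + 41 = 39/85.233 × 57.767 + 41 ≈ 67.43 → 67.
Ulaanbaatar: 364.814 ∈ [333.899, 408.517] ↔ index [121, 180].
121 + (364.814−333.899)·(180−121)/(408.517−333.899) = 121 + 30.915·59/74.618 ≈ 145.44, so AQI = 145.
São Paulo 71.474: bracket 0.000–91.015 → index 0–40; slope 40/91.015, offset 71.474.
AQI = 0 + 40/91.015·71.474 ≈ 31.41 ⇒ 31.
Shanghai: 25.696 ∈ [0.000, 91.015] ↔ index [0, 40].
0 + (25.696−0.000)·(40−0)/(91.015−0.000) = 0 + 25.696·40/91.015 ≈ 11.29, so AQI = 11.
AQIs: Milan=67, Ulaanbaatar=145, São Paulo=31, Shanghai=11. Sum = 67 + 145 + 31 + 11 = 254.

254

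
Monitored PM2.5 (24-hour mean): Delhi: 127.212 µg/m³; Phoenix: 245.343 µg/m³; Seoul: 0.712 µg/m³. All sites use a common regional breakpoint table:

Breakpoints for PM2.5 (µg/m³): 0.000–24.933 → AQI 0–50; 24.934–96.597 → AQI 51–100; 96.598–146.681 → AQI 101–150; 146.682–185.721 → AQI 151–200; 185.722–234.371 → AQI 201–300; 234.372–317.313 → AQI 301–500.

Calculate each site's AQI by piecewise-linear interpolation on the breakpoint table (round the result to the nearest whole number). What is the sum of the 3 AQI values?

459

Delhi 127.212: bracket 96.598–146.681 → index 101–150; slope 49/50.083, offset 30.614.
AQI = 101 + 49/50.083·30.614 ≈ 130.95 ⇒ 131.
Phoenix: 245.343 lies in 234.372–317.313, so I_lo=301, I_hi=500, C_lo=234.372, C_hi=317.313.
(500−301)/(317.313−234.372) × (245.343−234.372) + 301 = 199/82.941 × 10.971 + 301 ≈ 327.32 → 327.
Seoul: 0.712 ∈ [0.000, 24.933] ↔ index [0, 50].
0 + (0.712−0.000)·(50−0)/(24.933−0.000) = 0 + 0.712·50/24.933 ≈ 1.43, so AQI = 1.
AQIs: Delhi=131, Phoenix=327, Seoul=1. Sum = 131 + 327 + 1 = 459.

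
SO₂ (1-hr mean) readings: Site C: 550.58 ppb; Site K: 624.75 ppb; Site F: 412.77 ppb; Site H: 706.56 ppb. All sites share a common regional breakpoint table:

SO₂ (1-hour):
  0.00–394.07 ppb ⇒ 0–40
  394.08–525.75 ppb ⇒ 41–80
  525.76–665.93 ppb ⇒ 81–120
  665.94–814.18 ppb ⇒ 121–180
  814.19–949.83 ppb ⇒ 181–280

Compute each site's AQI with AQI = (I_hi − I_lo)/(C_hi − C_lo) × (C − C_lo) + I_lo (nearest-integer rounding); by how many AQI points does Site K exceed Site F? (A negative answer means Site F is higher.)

Site C 550.58: bracket 525.76–665.93 → index 81–120; slope 39/140.17, offset 24.82.
AQI = 81 + 39/140.17·24.82 ≈ 87.91 ⇒ 88.
Site K: 624.75 lies in 525.76–665.93, so I_lo=81, I_hi=120, C_lo=525.76, C_hi=665.93.
(120−81)/(665.93−525.76) × (624.75−525.76) + 81 = 39/140.17 × 98.99 + 81 ≈ 108.54 → 109.
Site F: row 394.08–525.75 (AQI 41–80). (80−41)·(412.77−394.08)/(525.75−394.08) + 41 = 39·18.69/131.67 + 41 ≈ 46.54 → 47.
Site H: 706.56 lies in 665.94–814.18, so I_lo=121, I_hi=180, C_lo=665.94, C_hi=814.18.
(180−121)/(814.18−665.94) × (706.56−665.94) + 121 = 59/148.24 × 40.62 + 121 ≈ 137.17 → 137.
AQIs: Site C=88, Site K=109, Site F=47, Site H=137. Site K (109) − Site F (47) = 62.

62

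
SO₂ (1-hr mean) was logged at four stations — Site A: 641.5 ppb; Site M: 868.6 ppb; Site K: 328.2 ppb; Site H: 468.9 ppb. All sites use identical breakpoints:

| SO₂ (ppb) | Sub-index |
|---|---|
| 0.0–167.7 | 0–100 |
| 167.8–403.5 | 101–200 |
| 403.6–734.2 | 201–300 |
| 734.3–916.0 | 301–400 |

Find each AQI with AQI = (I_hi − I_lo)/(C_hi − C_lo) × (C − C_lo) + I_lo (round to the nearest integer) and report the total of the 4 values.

Site A 641.5: bracket 403.6–734.2 → index 201–300; slope 99/330.6, offset 237.9.
AQI = 201 + 99/330.6·237.9 ≈ 272.24 ⇒ 272.
Site M: 868.6 ∈ [734.3, 916.0] ↔ index [301, 400].
301 + (868.6−734.3)·(400−301)/(916.0−734.3) = 301 + 134.3·99/181.7 ≈ 374.17, so AQI = 374.
Site K: 328.2 lies in 167.8–403.5, so I_lo=101, I_hi=200, C_lo=167.8, C_hi=403.5.
(200−101)/(403.5−167.8) × (328.2−167.8) + 101 = 99/235.7 × 160.4 + 101 ≈ 168.37 → 168.
Site H: 468.9 ∈ [403.6, 734.2] ↔ index [201, 300].
201 + (468.9−403.6)·(300−201)/(734.2−403.6) = 201 + 65.3·99/330.6 ≈ 220.55, so AQI = 221.
AQIs: Site A=272, Site M=374, Site K=168, Site H=221. Sum = 272 + 374 + 168 + 221 = 1035.

1035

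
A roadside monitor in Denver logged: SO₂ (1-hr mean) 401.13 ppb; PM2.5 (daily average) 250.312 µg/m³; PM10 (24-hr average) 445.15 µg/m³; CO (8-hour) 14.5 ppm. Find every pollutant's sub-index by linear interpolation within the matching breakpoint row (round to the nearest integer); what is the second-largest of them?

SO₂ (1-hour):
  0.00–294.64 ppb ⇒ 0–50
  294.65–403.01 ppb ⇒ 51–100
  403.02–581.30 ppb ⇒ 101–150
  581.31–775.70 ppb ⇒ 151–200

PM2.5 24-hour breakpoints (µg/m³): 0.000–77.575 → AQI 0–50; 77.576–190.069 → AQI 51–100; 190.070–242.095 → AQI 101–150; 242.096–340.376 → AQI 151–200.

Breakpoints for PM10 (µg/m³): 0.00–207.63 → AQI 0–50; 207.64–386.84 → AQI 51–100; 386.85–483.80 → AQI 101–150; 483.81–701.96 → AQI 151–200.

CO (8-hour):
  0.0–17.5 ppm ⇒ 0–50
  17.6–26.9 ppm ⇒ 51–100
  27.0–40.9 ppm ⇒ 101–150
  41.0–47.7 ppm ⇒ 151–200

130

SO₂: 401.13 ∈ [294.65, 403.01] ↔ index [51, 100].
51 + (401.13−294.65)·(100−51)/(403.01−294.65) = 51 + 106.48·49/108.36 ≈ 99.15, so AQI = 99.
PM2.5: 250.312 lies in 242.096–340.376, so I_lo=151, I_hi=200, C_lo=242.096, C_hi=340.376.
(200−151)/(340.376−242.096) × (250.312−242.096) + 151 = 49/98.280 × 8.216 + 151 ≈ 155.10 → 155.
PM10: 445.15 lies in 386.85–483.80, so I_lo=101, I_hi=150, C_lo=386.85, C_hi=483.80.
(150−101)/(483.80−386.85) × (445.15−386.85) + 101 = 49/96.95 × 58.30 + 101 ≈ 130.47 → 130.
CO 14.5: bracket 0.0–17.5 → index 0–50; slope 50/17.5, offset 14.5.
AQI = 0 + 50/17.5·14.5 ≈ 41.43 ⇒ 41.
Sub-indices: SO₂→99, PM2.5→155, PM10→130, CO→41. Ranked high→low: 155, 130, 99, 41. Second-highest sub-index = 130.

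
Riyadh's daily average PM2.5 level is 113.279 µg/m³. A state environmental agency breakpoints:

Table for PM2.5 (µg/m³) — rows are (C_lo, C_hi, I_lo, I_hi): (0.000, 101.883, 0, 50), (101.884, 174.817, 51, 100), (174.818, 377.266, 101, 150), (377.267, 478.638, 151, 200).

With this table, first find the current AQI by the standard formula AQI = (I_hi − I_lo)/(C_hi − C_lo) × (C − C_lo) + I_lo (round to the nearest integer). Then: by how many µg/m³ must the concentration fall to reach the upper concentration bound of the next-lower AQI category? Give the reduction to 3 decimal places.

PM2.5 113.279: bracket 101.884–174.817 → index 51–100; slope 49/72.933, offset 11.395.
AQI = 51 + 49/72.933·11.395 ≈ 58.66 ⇒ 59.
Current AQI 59 is in the Moderate range (51–100). The next-lower category tops out at AQI 50, whose upper concentration bound is 101.883 µg/m³.
Reduction needed = 113.279 − 101.883 = 11.396 µg/m³.

11.396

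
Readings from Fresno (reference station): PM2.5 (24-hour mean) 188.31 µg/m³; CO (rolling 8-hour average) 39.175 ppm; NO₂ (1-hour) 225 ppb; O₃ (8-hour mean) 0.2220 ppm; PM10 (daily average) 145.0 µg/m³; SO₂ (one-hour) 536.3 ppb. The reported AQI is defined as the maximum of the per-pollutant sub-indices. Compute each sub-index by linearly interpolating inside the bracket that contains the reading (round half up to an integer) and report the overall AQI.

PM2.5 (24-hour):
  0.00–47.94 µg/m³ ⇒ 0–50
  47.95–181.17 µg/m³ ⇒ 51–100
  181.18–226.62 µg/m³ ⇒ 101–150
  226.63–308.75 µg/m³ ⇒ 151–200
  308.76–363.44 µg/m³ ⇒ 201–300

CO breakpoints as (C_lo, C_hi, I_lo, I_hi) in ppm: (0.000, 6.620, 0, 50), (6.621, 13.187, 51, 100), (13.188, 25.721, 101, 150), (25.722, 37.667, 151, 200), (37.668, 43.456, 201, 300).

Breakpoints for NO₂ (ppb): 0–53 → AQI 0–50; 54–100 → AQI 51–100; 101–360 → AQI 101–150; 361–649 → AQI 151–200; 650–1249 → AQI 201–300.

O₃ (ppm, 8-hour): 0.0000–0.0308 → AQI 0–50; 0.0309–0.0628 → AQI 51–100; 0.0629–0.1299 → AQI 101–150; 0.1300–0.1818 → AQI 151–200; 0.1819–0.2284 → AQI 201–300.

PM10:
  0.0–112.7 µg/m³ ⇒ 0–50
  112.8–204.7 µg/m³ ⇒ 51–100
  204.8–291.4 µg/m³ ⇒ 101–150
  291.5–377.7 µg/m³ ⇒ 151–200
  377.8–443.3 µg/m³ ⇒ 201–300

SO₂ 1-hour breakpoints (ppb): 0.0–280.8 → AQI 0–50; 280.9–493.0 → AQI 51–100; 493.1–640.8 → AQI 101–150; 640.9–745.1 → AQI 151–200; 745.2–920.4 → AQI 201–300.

PM2.5 188.31: bracket 181.18–226.62 → index 101–150; slope 49/45.44, offset 7.13.
AQI = 101 + 49/45.44·7.13 ≈ 108.69 ⇒ 109.
CO: row 37.668–43.456 (AQI 201–300). (300−201)·(39.175−37.668)/(43.456−37.668) + 201 = 99·1.507/5.788 + 201 ≈ 226.78 → 227.
NO₂: 225 ∈ [101, 360] ↔ index [101, 150].
101 + (225−101)·(150−101)/(360−101) = 101 + 124·49/259 ≈ 124.46, so AQI = 124.
O₃: 0.2220 lies in 0.1819–0.2284, so I_lo=201, I_hi=300, C_lo=0.1819, C_hi=0.2284.
(300−201)/(0.2284−0.1819) × (0.2220−0.1819) + 201 = 99/0.0465 × 0.0401 + 201 ≈ 286.37 → 286.
PM10: 145.0 lies in 112.8–204.7, so I_lo=51, I_hi=100, C_lo=112.8, C_hi=204.7.
(100−51)/(204.7−112.8) × (145.0−112.8) + 51 = 49/91.9 × 32.2 + 51 ≈ 68.17 → 68.
SO₂: 536.3 lies in 493.1–640.8, so I_lo=101, I_hi=150, C_lo=493.1, C_hi=640.8.
(150−101)/(640.8−493.1) × (536.3−493.1) + 101 = 49/147.7 × 43.2 + 101 ≈ 115.33 → 115.
Sub-indices: PM2.5→109, CO→227, NO₂→124, O₃→286, PM10→68, SO₂→115. Overall AQI = max = 286; dominant pollutant is O₃.
AQI 286: Very Unhealthy.

286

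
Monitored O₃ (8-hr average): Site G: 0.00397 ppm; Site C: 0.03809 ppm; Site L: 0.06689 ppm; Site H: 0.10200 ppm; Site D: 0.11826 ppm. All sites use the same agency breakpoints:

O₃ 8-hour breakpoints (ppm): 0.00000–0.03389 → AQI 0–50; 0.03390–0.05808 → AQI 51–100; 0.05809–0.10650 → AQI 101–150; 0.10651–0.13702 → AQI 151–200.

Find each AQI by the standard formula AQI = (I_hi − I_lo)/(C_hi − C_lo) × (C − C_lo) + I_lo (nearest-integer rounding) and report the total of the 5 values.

490

Site G: row 0.00000–0.03389 (AQI 0–50). (50−0)·(0.00397−0.00000)/(0.03389−0.00000) + 0 = 50·0.00397/0.03389 + 0 ≈ 5.86 → 6.
Site C: row 0.03390–0.05808 (AQI 51–100). (100−51)·(0.03809−0.03390)/(0.05808−0.03390) + 51 = 49·0.00419/0.02418 + 51 ≈ 59.49 → 59.
Site L: row 0.05809–0.10650 (AQI 101–150). (150−101)·(0.06689−0.05809)/(0.10650−0.05809) + 101 = 49·0.00880/0.04841 + 101 ≈ 109.91 → 110.
Site H: 0.10200 lies in 0.05809–0.10650, so I_lo=101, I_hi=150, C_lo=0.05809, C_hi=0.10650.
(150−101)/(0.10650−0.05809) × (0.10200−0.05809) + 101 = 49/0.04841 × 0.04391 + 101 ≈ 145.45 → 145.
Site D: 0.11826 lies in 0.10651–0.13702, so I_lo=151, I_hi=200, C_lo=0.10651, C_hi=0.13702.
(200−151)/(0.13702−0.10651) × (0.11826−0.10651) + 151 = 49/0.03051 × 0.01175 + 151 ≈ 169.87 → 170.
AQIs: Site G=6, Site C=59, Site L=110, Site H=145, Site D=170. Sum = 6 + 59 + 110 + 145 + 170 = 490.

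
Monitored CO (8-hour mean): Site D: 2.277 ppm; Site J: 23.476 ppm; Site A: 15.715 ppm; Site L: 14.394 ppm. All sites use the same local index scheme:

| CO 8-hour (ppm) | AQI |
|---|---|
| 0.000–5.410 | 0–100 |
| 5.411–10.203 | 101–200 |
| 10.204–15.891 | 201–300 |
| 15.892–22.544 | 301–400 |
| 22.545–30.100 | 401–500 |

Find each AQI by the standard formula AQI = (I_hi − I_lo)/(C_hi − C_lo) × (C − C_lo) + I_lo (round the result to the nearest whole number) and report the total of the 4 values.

Site D: 2.277 lies in 0.000–5.410, so I_lo=0, I_hi=100, C_lo=0.000, C_hi=5.410.
(100−0)/(5.410−0.000) × (2.277−0.000) + 0 = 100/5.410 × 2.277 + 0 ≈ 42.09 → 42.
Site J: 23.476 ∈ [22.545, 30.100] ↔ index [401, 500].
401 + (23.476−22.545)·(500−401)/(30.100−22.545) = 401 + 0.931·99/7.555 ≈ 413.20, so AQI = 413.
Site A: 15.715 lies in 10.204–15.891, so I_lo=201, I_hi=300, C_lo=10.204, C_hi=15.891.
(300−201)/(15.891−10.204) × (15.715−10.204) + 201 = 99/5.687 × 5.511 + 201 ≈ 296.94 → 297.
Site L: 14.394 ∈ [10.204, 15.891] ↔ index [201, 300].
201 + (14.394−10.204)·(300−201)/(15.891−10.204) = 201 + 4.190·99/5.687 ≈ 273.94, so AQI = 274.
AQIs: Site D=42, Site J=413, Site A=297, Site L=274. Sum = 42 + 413 + 297 + 274 = 1026.

1026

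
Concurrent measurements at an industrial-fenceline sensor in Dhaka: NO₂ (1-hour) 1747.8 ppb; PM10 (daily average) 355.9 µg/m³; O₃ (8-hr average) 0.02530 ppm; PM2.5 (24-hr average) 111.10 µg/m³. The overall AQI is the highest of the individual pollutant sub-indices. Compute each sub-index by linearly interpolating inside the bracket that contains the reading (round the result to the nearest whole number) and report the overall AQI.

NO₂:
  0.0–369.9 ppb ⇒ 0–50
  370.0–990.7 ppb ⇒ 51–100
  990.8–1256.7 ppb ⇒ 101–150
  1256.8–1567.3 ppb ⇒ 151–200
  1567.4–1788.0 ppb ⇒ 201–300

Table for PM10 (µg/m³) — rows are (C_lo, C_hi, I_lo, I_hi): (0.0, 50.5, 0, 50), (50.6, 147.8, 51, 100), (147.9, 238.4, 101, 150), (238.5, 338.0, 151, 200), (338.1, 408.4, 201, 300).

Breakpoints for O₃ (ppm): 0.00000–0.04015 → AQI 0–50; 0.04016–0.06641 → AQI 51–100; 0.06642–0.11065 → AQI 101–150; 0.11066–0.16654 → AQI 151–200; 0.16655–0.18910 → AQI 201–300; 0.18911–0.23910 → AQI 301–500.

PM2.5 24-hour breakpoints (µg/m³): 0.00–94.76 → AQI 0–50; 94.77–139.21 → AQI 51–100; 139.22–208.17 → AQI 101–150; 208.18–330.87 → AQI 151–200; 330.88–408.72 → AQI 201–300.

282

NO₂: 1747.8 lies in 1567.4–1788.0, so I_lo=201, I_hi=300, C_lo=1567.4, C_hi=1788.0.
(300−201)/(1788.0−1567.4) × (1747.8−1567.4) + 201 = 99/220.6 × 180.4 + 201 ≈ 281.96 → 282.
PM10: 355.9 lies in 338.1–408.4, so I_lo=201, I_hi=300, C_lo=338.1, C_hi=408.4.
(300−201)/(408.4−338.1) × (355.9−338.1) + 201 = 99/70.3 × 17.8 + 201 ≈ 226.07 → 226.
O₃: 0.02530 ∈ [0.00000, 0.04015] ↔ index [0, 50].
0 + (0.02530−0.00000)·(50−0)/(0.04015−0.00000) = 0 + 0.02530·50/0.04015 ≈ 31.51, so AQI = 32.
PM2.5 111.10: bracket 94.77–139.21 → index 51–100; slope 49/44.44, offset 16.33.
AQI = 51 + 49/44.44·16.33 ≈ 69.01 ⇒ 69.
Sub-indices: NO₂→282, PM10→226, O₃→32, PM2.5→69. Overall AQI = max = 282; dominant pollutant is NO₂.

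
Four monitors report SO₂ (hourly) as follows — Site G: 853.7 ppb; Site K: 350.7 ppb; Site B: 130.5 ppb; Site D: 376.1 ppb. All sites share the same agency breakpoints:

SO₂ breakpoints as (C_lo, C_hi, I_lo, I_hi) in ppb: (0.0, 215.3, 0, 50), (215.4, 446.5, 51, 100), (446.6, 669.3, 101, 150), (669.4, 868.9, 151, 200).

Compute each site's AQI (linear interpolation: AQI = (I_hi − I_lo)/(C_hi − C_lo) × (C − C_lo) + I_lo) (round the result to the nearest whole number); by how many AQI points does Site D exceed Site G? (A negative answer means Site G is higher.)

Site G: 853.7 ∈ [669.4, 868.9] ↔ index [151, 200].
151 + (853.7−669.4)·(200−151)/(868.9−669.4) = 151 + 184.3·49/199.5 ≈ 196.27, so AQI = 196.
Site K 350.7: bracket 215.4–446.5 → index 51–100; slope 49/231.1, offset 135.3.
AQI = 51 + 49/231.1·135.3 ≈ 79.69 ⇒ 80.
Site B: row 0.0–215.3 (AQI 0–50). (50−0)·(130.5−0.0)/(215.3−0.0) + 0 = 50·130.5/215.3 + 0 ≈ 30.31 → 30.
Site D 376.1: bracket 215.4–446.5 → index 51–100; slope 49/231.1, offset 160.7.
AQI = 51 + 49/231.1·160.7 ≈ 85.07 ⇒ 85.
AQIs: Site G=196, Site K=80, Site B=30, Site D=85. Site D (85) − Site G (196) = -111.

-111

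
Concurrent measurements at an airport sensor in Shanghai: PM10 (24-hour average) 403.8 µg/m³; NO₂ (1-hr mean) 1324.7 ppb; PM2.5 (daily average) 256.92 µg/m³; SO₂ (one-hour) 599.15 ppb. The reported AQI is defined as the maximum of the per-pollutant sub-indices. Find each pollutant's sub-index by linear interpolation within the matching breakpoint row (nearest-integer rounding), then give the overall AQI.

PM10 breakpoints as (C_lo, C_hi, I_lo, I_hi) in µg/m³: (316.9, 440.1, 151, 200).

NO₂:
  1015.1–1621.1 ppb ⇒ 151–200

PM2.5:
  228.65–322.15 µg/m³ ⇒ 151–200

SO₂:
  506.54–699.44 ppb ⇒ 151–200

PM10: 403.8 ∈ [316.9, 440.1] ↔ index [151, 200].
151 + (403.8−316.9)·(200−151)/(440.1−316.9) = 151 + 86.9·49/123.2 ≈ 185.56, so AQI = 186.
NO₂: row 1015.1–1621.1 (AQI 151–200). (200−151)·(1324.7−1015.1)/(1621.1−1015.1) + 151 = 49·309.6/606.0 + 151 ≈ 176.03 → 176.
PM2.5: 256.92 lies in 228.65–322.15, so I_lo=151, I_hi=200, C_lo=228.65, C_hi=322.15.
(200−151)/(322.15−228.65) × (256.92−228.65) + 151 = 49/93.50 × 28.27 + 151 ≈ 165.82 → 166.
SO₂: row 506.54–699.44 (AQI 151–200). (200−151)·(599.15−506.54)/(699.44−506.54) + 151 = 49·92.61/192.90 + 151 ≈ 174.52 → 175.
Sub-indices: PM10→186, NO₂→176, PM2.5→166, SO₂→175. Overall AQI = max = 186; dominant pollutant is PM10.
AQI 186: Unhealthy.

186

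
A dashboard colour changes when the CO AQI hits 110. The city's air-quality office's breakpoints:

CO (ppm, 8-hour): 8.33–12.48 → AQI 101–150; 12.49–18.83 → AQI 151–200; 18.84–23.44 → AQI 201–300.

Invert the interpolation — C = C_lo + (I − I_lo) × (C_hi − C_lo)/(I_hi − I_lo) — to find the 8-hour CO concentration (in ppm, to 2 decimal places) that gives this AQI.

AQI 110 lies in the 101–150 band, which corresponds to 8.33–12.48 ppm.
C = 8.33 + (110−101)×(12.48−8.33)/(150−101) = 8.33 + 9×4.15/49 ≈ 9.0922 ppm → 9.09 ppm to 2 dp.

9.09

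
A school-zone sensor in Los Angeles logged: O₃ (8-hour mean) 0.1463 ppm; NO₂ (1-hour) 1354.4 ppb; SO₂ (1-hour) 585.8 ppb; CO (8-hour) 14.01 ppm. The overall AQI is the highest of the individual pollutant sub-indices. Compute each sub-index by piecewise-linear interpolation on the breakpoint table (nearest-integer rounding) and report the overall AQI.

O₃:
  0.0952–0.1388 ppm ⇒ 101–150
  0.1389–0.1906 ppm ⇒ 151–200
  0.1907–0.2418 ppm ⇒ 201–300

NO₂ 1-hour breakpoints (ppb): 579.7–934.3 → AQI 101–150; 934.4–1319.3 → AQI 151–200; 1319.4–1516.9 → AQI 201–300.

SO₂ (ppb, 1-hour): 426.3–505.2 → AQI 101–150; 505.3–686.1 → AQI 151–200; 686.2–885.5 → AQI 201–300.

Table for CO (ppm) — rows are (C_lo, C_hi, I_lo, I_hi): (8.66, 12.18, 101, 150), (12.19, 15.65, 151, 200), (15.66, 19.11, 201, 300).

O₃ 0.1463: bracket 0.1389–0.1906 → index 151–200; slope 49/0.0517, offset 0.0074.
AQI = 151 + 49/0.0517·0.0074 ≈ 158.01 ⇒ 158.
NO₂: 1354.4 ∈ [1319.4, 1516.9] ↔ index [201, 300].
201 + (1354.4−1319.4)·(300−201)/(1516.9−1319.4) = 201 + 35.0·99/197.5 ≈ 218.54, so AQI = 219.
SO₂ 585.8: bracket 505.3–686.1 → index 151–200; slope 49/180.8, offset 80.5.
AQI = 151 + 49/180.8·80.5 ≈ 172.82 ⇒ 173.
CO 14.01: bracket 12.19–15.65 → index 151–200; slope 49/3.46, offset 1.82.
AQI = 151 + 49/3.46·1.82 ≈ 176.77 ⇒ 177.
Sub-indices: O₃→158, NO₂→219, SO₂→173, CO→177. Overall AQI = max = 219; dominant pollutant is NO₂.
AQI 219: Very Unhealthy.

219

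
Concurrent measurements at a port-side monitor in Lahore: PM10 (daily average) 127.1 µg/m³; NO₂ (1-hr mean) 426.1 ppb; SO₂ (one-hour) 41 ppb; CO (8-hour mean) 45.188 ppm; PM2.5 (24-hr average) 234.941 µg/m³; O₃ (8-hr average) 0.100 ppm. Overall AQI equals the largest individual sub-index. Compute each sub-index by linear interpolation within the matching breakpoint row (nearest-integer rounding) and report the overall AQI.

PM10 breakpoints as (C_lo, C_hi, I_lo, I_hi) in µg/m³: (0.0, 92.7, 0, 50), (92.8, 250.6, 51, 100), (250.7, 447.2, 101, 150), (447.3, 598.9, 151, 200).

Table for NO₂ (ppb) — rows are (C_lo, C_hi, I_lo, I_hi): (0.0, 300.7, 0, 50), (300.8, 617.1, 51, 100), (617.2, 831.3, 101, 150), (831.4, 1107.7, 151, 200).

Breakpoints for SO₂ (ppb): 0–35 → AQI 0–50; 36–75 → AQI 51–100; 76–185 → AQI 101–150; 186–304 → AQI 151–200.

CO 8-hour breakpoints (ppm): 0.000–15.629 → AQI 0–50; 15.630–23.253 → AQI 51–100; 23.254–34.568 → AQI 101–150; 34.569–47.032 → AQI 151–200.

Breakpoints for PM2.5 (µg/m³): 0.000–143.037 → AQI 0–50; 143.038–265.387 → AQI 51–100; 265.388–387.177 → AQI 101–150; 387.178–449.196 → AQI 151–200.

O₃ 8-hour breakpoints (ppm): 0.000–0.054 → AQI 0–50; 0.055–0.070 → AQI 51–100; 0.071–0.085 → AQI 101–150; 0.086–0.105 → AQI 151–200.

193

PM10: 127.1 lies in 92.8–250.6, so I_lo=51, I_hi=100, C_lo=92.8, C_hi=250.6.
(100−51)/(250.6−92.8) × (127.1−92.8) + 51 = 49/157.8 × 34.3 + 51 ≈ 61.65 → 62.
NO₂: 426.1 lies in 300.8–617.1, so I_lo=51, I_hi=100, C_lo=300.8, C_hi=617.1.
(100−51)/(617.1−300.8) × (426.1−300.8) + 51 = 49/316.3 × 125.3 + 51 ≈ 70.41 → 70.
SO₂: 41 lies in 36–75, so I_lo=51, I_hi=100, C_lo=36, C_hi=75.
(100−51)/(75−36) × (41−36) + 51 = 49/39 × 5 + 51 ≈ 57.28 → 57.
CO 45.188: bracket 34.569–47.032 → index 151–200; slope 49/12.463, offset 10.619.
AQI = 151 + 49/12.463·10.619 ≈ 192.75 ⇒ 193.
PM2.5: 234.941 lies in 143.038–265.387, so I_lo=51, I_hi=100, C_lo=143.038, C_hi=265.387.
(100−51)/(265.387−143.038) × (234.941−143.038) + 51 = 49/122.349 × 91.903 + 51 ≈ 87.81 → 88.
O₃ 0.100: bracket 0.086–0.105 → index 151–200; slope 49/0.019, offset 0.014.
AQI = 151 + 49/0.019·0.014 ≈ 187.11 ⇒ 187.
Sub-indices: PM10→62, NO₂→70, SO₂→57, CO→193, PM2.5→88, O₃→187. Overall AQI = max = 193; dominant pollutant is CO.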